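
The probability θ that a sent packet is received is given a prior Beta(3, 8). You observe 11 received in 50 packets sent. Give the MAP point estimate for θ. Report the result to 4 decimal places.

Prior: Beta(3, 8).
Data: 11 successes in 50 trials. The binomial likelihood contributes θ^11(1−θ)^39, so the posterior is Beta(3+11, 8+39) = Beta(14, 47).
For Beta(a, b) with a, b > 1 the mode is (a−1)/(a+b−2) = 13/59 ≈ 0.2203.

θ̂_MAP = 0.2203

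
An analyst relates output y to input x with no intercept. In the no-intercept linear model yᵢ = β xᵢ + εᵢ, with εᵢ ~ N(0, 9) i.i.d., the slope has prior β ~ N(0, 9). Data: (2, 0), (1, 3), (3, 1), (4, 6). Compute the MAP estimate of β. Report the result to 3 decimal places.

log p(β | y) = −Σ(yᵢ − βxᵢ)²/(2·9) − β²/(2·9) + const.
Setting the derivative to zero: Σxᵢ(yᵢ − βxᵢ)/9 − β/9 = 0, so β = Σxᵢyᵢ / (Σxᵢ² + σ²/τ²).
Σxᵢyᵢ = 2·0 + 1·3 + 3·1 + 4·6 = 30; Σxᵢ² = 30; σ²/τ² = 1.
β̂_MAP = 30 / (30 + 1) = 30/31 ≈ 0.968.

β̂_MAP = 0.968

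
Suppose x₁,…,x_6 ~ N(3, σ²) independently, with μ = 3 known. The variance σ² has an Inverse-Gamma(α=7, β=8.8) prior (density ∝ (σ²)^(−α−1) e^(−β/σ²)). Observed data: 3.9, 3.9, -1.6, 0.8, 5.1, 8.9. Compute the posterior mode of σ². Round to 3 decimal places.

Sum of squared deviations about the known mean: SS = (3.9−3)² + (3.9−3)² + (-1.6−3)² + (0.8−3)² + (5.1−3)² + (8.9−3)² = 66.84.
The Normal likelihood contributes (σ²)^(−n/2) exp(−SS/(2σ²)), so the posterior is Inverse-Gamma(α + n/2, β + SS/2) = Inverse-Gamma(10, 42.22).
The mode of Inverse-Gamma(a, b) is b/(a+1) = 42.22/11 ≈ 3.838.

σ̂²_MAP = 3.838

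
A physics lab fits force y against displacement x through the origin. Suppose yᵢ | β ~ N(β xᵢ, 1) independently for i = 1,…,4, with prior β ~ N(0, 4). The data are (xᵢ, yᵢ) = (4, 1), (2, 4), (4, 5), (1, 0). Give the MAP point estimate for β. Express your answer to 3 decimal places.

log p(β | y) = −Σ(yᵢ − βxᵢ)²/(2·1) − β²/(2·4) + const.
Setting the derivative to zero: Σxᵢ(yᵢ − βxᵢ)/1 − β/4 = 0, so β = Σxᵢyᵢ / (Σxᵢ² + σ²/τ²).
Σxᵢyᵢ = 4·1 + 2·4 + 4·5 + 1·0 = 32; Σxᵢ² = 37; σ²/τ² = 0.25.
β̂_MAP = 32 / (37 + 0.25) = 32/37.25 ≈ 0.859.

β̂_MAP = 0.859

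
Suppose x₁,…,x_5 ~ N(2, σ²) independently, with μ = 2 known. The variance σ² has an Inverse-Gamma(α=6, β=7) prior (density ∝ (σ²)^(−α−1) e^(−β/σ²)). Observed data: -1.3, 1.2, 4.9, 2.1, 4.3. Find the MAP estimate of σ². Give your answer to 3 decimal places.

σ̂²_MAP = 2.065

Sum of squared deviations about the known mean: SS = (-1.3−2)² + (1.2−2)² + (4.9−2)² + (2.1−2)² + (4.3−2)² = 25.24.
The Normal likelihood contributes (σ²)^(−n/2) exp(−SS/(2σ²)), so the posterior is Inverse-Gamma(α + n/2, β + SS/2) = Inverse-Gamma(8.5, 19.62).
The mode of Inverse-Gamma(a, b) is b/(a+1) = 19.62/9.5 ≈ 2.065.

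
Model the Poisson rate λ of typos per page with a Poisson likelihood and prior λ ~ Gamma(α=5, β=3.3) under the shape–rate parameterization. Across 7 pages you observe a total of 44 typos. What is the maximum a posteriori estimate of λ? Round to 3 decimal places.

Σxᵢ = 44, n = 7.
Posterior ∝ λ^4e^(−3.3λ) · λ^44e^(−7λ) = λ^48e^(−10.3λ), i.e. Gamma(shape=49, rate=10.3).
The mode of a Gamma(a, b) with a ≥ 1 (shape–rate) is (a−1)/b = 48/10.3 ≈ 4.660.

λ̂_MAP = 4.660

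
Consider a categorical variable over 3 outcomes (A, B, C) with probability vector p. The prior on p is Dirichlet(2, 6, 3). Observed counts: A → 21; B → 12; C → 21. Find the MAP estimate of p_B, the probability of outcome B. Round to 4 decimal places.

The posterior is Dirichlet(αᵢ + nᵢ) = Dirichlet(23, 18, 24).
For a Dirichlet(a₁,…,a_K) with all aᵢ > 1, the mode has j-th component (aⱼ − 1)/(Σaᵢ − K).
Here Σaᵢ = 65 and K = 3, so p_B = (18 − 1)/(65 − 3) = 17/62 ≈ 0.2742.

MAP estimate of p_B = 0.2742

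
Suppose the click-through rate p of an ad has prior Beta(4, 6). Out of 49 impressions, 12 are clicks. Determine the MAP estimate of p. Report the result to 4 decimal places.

p̂_MAP = 0.2632

Prior: Beta(4, 6).
Data: 12 successes in 49 trials. The binomial likelihood contributes p^12(1−p)^37, so the posterior is Beta(4+12, 6+37) = Beta(16, 43).
For Beta(a, b) with a, b > 1 the mode is (a−1)/(a+b−2) = 15/57 ≈ 0.2632.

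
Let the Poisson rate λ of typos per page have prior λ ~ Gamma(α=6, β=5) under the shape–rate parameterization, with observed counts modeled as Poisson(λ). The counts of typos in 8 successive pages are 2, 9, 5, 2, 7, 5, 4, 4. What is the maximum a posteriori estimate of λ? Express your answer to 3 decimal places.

λ̂_MAP = 3.308

Σxᵢ = 2+9+5+2+7+5+4+4 = 38, with n = 8.
Posterior ∝ λ^5e^(−5λ) · λ^38e^(−8λ) = λ^43e^(−13λ), i.e. Gamma(shape=44, rate=13).
The mode of a Gamma(a, b) with a ≥ 1 (shape–rate) is (a−1)/b = 43/13 ≈ 3.308.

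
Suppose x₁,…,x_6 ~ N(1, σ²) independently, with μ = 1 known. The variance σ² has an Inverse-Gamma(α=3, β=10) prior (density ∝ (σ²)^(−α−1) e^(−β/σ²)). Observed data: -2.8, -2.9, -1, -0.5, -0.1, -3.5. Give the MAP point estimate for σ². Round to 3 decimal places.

Sum of squared deviations about the known mean: SS = (-2.8−1)² + (-2.9−1)² + (-1−1)² + (-0.5−1)² + (-0.1−1)² + (-3.5−1)² = 57.36.
The Normal likelihood contributes (σ²)^(−n/2) exp(−SS/(2σ²)), so the posterior is Inverse-Gamma(α + n/2, β + SS/2) = Inverse-Gamma(6, 38.68).
The mode of Inverse-Gamma(a, b) is b/(a+1) = 38.68/7 ≈ 5.526.

σ̂²_MAP = 5.526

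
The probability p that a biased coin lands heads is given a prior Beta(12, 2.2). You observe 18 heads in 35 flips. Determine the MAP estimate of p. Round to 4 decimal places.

Prior: Beta(12, 2.2).
Data: 18 successes in 35 trials. The binomial likelihood contributes p^18(1−p)^17, so the posterior is Beta(12+18, 2.2+17) = Beta(30, 19.2).
For Beta(a, b) with a, b > 1 the mode is (a−1)/(a+b−2) = 29/47.2 ≈ 0.6144.

p̂_MAP = 0.6144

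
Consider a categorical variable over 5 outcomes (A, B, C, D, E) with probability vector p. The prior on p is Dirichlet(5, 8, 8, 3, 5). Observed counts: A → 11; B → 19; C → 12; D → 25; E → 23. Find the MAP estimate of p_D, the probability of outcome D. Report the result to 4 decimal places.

MAP estimate of p_D = 0.2368

The posterior is Dirichlet(αᵢ + nᵢ) = Dirichlet(16, 27, 20, 28, 28).
For a Dirichlet(a₁,…,a_K) with all aᵢ > 1, the mode has j-th component (aⱼ − 1)/(Σaᵢ − K).
Here Σaᵢ = 119 and K = 5, so p_D = (28 − 1)/(119 − 5) = 27/114 ≈ 0.2368.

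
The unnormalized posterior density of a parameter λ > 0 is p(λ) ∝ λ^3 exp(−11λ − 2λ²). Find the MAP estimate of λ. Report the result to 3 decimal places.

ℓ'(λ) = 3/λ − 11 − 4λ. Setting this to zero and multiplying by λ: 4λ² + 11λ − 3 = 0.
λ = (−11 + √(11² + 4·4·3)) / (2·4) = (−11 + √169) / 8 = (−11 + 13)/8 = 1/4.
ℓ''(λ) = −3/λ² − 4 < 0, confirming a maximum.

λ̂_MAP = 0.250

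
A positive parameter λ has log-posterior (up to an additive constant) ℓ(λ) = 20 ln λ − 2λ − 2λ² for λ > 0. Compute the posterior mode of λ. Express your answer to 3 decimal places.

λ̂_MAP = 2.000

ℓ'(λ) = 20/λ − 2 − 4λ. Setting this to zero and multiplying by λ: 4λ² + 2λ − 20 = 0.
λ = (−2 + √(2² + 4·4·20)) / (2·4) = (−2 + √324) / 8 = (−2 + 18)/8 = 2.
ℓ''(λ) = −20/λ² − 4 < 0, confirming a maximum.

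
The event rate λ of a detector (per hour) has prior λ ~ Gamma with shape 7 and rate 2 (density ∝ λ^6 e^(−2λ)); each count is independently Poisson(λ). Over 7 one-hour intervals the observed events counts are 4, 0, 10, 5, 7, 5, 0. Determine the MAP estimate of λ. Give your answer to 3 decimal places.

λ̂_MAP = 4.111

Σxᵢ = 4+0+10+5+7+5+0 = 31, with n = 7.
Posterior ∝ λ^6e^(−2λ) · λ^31e^(−7λ) = λ^37e^(−9λ), i.e. Gamma(shape=38, rate=9).
The mode of a Gamma(a, b) with a ≥ 1 (shape–rate) is (a−1)/b = 37/9 ≈ 4.111.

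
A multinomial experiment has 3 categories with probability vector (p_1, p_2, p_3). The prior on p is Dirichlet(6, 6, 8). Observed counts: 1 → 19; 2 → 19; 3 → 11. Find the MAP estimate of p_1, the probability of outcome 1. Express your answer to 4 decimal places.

The posterior is Dirichlet(αᵢ + nᵢ) = Dirichlet(25, 25, 19).
For a Dirichlet(a₁,…,a_K) with all aᵢ > 1, the mode has j-th component (aⱼ − 1)/(Σaᵢ − K).
Here Σaᵢ = 69 and K = 3, so p_1 = (25 − 1)/(69 − 3) = 24/66 ≈ 0.3636.

MAP estimate: 0.3636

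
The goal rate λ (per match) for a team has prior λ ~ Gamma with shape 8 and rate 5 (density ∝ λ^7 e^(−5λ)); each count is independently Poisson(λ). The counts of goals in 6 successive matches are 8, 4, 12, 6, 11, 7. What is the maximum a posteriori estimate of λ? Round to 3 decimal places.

λ̂_MAP = 5.000

Σxᵢ = 8+4+12+6+11+7 = 48, with n = 6.
Posterior ∝ λ^7e^(−5λ) · λ^48e^(−6λ) = λ^55e^(−11λ), i.e. Gamma(shape=56, rate=11).
The mode of a Gamma(a, b) with a ≥ 1 (shape–rate) is (a−1)/b = 55/11 ≈ 5.000.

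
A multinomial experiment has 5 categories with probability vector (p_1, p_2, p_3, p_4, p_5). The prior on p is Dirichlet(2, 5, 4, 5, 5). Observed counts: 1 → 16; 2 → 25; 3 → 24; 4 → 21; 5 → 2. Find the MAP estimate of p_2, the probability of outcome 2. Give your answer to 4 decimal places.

The posterior is Dirichlet(αᵢ + nᵢ) = Dirichlet(18, 30, 28, 26, 7).
For a Dirichlet(a₁,…,a_K) with all aᵢ > 1, the mode has j-th component (aⱼ − 1)/(Σaᵢ − K).
Here Σaᵢ = 109 and K = 5, so p_2 = (30 − 1)/(109 − 5) = 29/104 ≈ 0.2788.

MAP estimate: 0.2788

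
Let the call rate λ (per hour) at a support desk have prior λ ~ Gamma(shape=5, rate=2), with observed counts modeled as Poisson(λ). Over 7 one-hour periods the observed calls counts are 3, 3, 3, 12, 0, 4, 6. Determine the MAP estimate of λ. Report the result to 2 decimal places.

λ̂_MAP = 3.89

Σxᵢ = 3+3+3+12+0+4+6 = 31, with n = 7.
Posterior ∝ λ^4e^(−2λ) · λ^31e^(−7λ) = λ^35e^(−9λ), i.e. Gamma(shape=36, rate=9).
The mode of a Gamma(a, b) with a ≥ 1 (shape–rate) is (a−1)/b = 35/9 ≈ 3.89.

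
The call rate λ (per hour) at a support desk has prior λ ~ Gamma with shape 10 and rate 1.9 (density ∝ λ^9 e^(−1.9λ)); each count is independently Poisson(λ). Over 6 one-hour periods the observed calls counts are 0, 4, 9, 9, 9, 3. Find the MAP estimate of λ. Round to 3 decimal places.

λ̂_MAP = 5.443

Σxᵢ = 0+4+9+9+9+3 = 34, with n = 6.
Posterior ∝ λ^9e^(−1.9λ) · λ^34e^(−6λ) = λ^43e^(−7.9λ), i.e. Gamma(shape=44, rate=7.9).
The mode of a Gamma(a, b) with a ≥ 1 (shape–rate) is (a−1)/b = 43/7.9 ≈ 5.443.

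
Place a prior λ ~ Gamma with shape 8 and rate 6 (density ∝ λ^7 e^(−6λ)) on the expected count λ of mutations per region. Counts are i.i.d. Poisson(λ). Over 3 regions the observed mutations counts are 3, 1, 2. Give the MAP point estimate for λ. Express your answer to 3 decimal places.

λ̂_MAP = 1.444

Σxᵢ = 3+1+2 = 6, with n = 3.
Posterior ∝ λ^7e^(−6λ) · λ^6e^(−3λ) = λ^13e^(−9λ), i.e. Gamma(shape=14, rate=9).
The mode of a Gamma(a, b) with a ≥ 1 (shape–rate) is (a−1)/b = 13/9 ≈ 1.444.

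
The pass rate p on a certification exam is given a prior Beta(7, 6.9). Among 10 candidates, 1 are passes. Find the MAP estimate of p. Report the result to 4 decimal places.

Prior: Beta(7, 6.9).
Data: 1 success in 10 trials. The binomial likelihood contributes p(1−p)^9, so the posterior is Beta(7+1, 6.9+9) = Beta(8, 15.9).
For Beta(a, b) with a, b > 1 the mode is (a−1)/(a+b−2) = 7/21.9 ≈ 0.3196.

p̂_MAP = 0.3196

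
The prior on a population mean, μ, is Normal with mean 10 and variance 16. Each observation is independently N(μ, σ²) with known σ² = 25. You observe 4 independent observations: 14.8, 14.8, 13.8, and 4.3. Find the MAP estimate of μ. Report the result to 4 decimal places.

μ̂_MAP = 11.3843

n = 4; x̄ = (14.8 + 14.8 + 13.8 + 4.3)/4 = 47.7/4 = 11.925.
For a Normal prior and Normal likelihood with known variance, the posterior is Normal; its mode equals its mean, the precision-weighted average.
Prior precision 1/σ₀² = 1/16 = 0.0625; data precision n/σ² = 4/25 = 0.16.
μ̂ = (0.0625·10 + 0.16·11.925) / (0.0625 + 0.16) = 2.533/0.2225 = 5066/445 ≈ 11.3843.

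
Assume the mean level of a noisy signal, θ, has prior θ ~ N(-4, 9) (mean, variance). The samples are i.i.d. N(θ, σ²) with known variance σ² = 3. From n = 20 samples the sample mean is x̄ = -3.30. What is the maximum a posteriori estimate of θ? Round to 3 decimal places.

n = 20, x̄ = -3.30.
For a Normal prior and Normal likelihood with known variance, the posterior is Normal; its mode equals its mean, the precision-weighted average.
Prior precision 1/σ₀² = 1/9; data precision n/σ² = 20/3.
θ̂ = ((1/9)·(-4) + (20/3)·(-3.3)) / (1/9 + 20/3) = (-202/9)/(61/9) = -202/61 ≈ -3.311.

θ̂_MAP = -3.311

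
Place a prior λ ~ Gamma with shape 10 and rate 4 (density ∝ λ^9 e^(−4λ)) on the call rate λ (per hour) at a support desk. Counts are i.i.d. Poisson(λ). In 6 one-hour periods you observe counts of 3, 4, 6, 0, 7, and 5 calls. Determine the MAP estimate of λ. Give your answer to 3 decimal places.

Σxᵢ = 3+4+6+0+7+5 = 25, with n = 6.
Posterior ∝ λ^9e^(−4λ) · λ^25e^(−6λ) = λ^34e^(−10λ), i.e. Gamma(shape=35, rate=10).
The mode of a Gamma(a, b) with a ≥ 1 (shape–rate) is (a−1)/b = 34/10 ≈ 3.400.

λ̂_MAP = 3.400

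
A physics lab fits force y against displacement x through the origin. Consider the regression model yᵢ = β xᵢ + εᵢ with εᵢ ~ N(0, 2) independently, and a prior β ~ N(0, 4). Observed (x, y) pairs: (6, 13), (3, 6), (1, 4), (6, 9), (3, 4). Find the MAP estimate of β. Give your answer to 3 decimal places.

log p(β | y) = −Σ(yᵢ − βxᵢ)²/(2·2) − β²/(2·4) + const.
Setting the derivative to zero: Σxᵢ(yᵢ − βxᵢ)/2 − β/4 = 0, so β = Σxᵢyᵢ / (Σxᵢ² + σ²/τ²).
Σxᵢyᵢ = 6·13 + 3·6 + 1·4 + 6·9 + 3·4 = 166; Σxᵢ² = 91; σ²/τ² = 0.5.
β̂_MAP = 166 / (91 + 0.5) = 166/91.5 ≈ 1.814.

β̂_MAP = 1.814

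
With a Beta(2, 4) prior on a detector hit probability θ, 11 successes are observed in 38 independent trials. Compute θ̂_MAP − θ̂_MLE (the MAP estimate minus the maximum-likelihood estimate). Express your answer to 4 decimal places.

MAP − MLE = -0.0038

Posterior is Beta(13, 31); MAP = (13−1)/(44−2) = 12/42 ≈ 0.28571.
MLE ignores the prior: θ̂_MLE = k/n = 11/38 ≈ 0.28947.
Difference = 12/42 − 11/38 = -1/266 ≈ -0.0038.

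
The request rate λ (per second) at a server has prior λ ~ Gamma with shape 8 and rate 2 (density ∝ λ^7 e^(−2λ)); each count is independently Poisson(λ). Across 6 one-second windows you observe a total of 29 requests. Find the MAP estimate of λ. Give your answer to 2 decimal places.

λ̂_MAP = 4.50

Σxᵢ = 29, n = 6.
Posterior ∝ λ^7e^(−2λ) · λ^29e^(−6λ) = λ^36e^(−8λ), i.e. Gamma(shape=37, rate=8).
The mode of a Gamma(a, b) with a ≥ 1 (shape–rate) is (a−1)/b = 36/8 ≈ 4.50.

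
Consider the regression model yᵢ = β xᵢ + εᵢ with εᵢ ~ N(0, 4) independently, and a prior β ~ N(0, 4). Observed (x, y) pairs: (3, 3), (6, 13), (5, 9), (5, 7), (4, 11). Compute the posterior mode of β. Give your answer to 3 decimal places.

log p(β | y) = −Σ(yᵢ − βxᵢ)²/(2·4) − β²/(2·4) + const.
Setting the derivative to zero: Σxᵢ(yᵢ − βxᵢ)/4 − β/4 = 0, so β = Σxᵢyᵢ / (Σxᵢ² + σ²/τ²).
Σxᵢyᵢ = 3·3 + 6·13 + 5·9 + 5·7 + 4·11 = 211; Σxᵢ² = 111; σ²/τ² = 1.
β̂_MAP = 211 / (111 + 1) = 211/112 ≈ 1.884.

β̂_MAP = 1.884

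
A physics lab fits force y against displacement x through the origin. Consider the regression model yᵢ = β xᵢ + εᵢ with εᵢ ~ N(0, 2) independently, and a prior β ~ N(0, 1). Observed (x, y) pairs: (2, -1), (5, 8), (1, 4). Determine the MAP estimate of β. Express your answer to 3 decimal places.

log p(β | y) = −Σ(yᵢ − βxᵢ)²/(2·2) − β²/(2·1) + const.
Setting the derivative to zero: Σxᵢ(yᵢ − βxᵢ)/2 − β/1 = 0, so β = Σxᵢyᵢ / (Σxᵢ² + σ²/τ²).
Σxᵢyᵢ = 2·(-1) + 5·8 + 1·4 = 42; Σxᵢ² = 30; σ²/τ² = 2.
β̂_MAP = 42 / (30 + 2) = 42/32 ≈ 1.313.

β̂_MAP = 1.313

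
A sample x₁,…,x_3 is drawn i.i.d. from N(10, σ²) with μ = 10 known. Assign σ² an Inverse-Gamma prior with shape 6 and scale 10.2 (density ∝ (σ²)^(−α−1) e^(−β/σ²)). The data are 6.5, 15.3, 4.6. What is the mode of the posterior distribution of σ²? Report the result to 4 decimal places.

σ̂²_MAP = 5.2882

Sum of squared deviations about the known mean: SS = (6.5−10)² + (15.3−10)² + (4.6−10)² = 69.5.
The Normal likelihood contributes (σ²)^(−n/2) exp(−SS/(2σ²)), so the posterior is Inverse-Gamma(α + n/2, β + SS/2) = Inverse-Gamma(7.5, 44.95).
The mode of Inverse-Gamma(a, b) is b/(a+1) = 44.95/8.5 ≈ 5.2882.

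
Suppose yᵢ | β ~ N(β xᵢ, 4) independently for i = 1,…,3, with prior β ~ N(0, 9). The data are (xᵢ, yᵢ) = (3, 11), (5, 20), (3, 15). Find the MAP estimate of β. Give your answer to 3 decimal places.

β̂_MAP = 4.097

log p(β | y) = −Σ(yᵢ − βxᵢ)²/(2·4) − β²/(2·9) + const.
Setting the derivative to zero: Σxᵢ(yᵢ − βxᵢ)/4 − β/9 = 0, so β = Σxᵢyᵢ / (Σxᵢ² + σ²/τ²).
Σxᵢyᵢ = 3·11 + 5·20 + 3·15 = 178; Σxᵢ² = 43; σ²/τ² = 4/9.
β̂_MAP = 178 / (43 + 4/9) = 178/(391/9) = 1602/391 ≈ 4.097.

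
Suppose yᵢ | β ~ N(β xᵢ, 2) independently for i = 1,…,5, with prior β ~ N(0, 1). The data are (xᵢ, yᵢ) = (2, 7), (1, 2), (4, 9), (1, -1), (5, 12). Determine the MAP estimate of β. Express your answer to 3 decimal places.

log p(β | y) = −Σ(yᵢ − βxᵢ)²/(2·2) − β²/(2·1) + const.
Setting the derivative to zero: Σxᵢ(yᵢ − βxᵢ)/2 − β/1 = 0, so β = Σxᵢyᵢ / (Σxᵢ² + σ²/τ²).
Σxᵢyᵢ = 2·7 + 1·2 + 4·9 + 1·(-1) + 5·12 = 111; Σxᵢ² = 47; σ²/τ² = 2.
β̂_MAP = 111 / (47 + 2) = 111/49 ≈ 2.265.

β̂_MAP = 2.265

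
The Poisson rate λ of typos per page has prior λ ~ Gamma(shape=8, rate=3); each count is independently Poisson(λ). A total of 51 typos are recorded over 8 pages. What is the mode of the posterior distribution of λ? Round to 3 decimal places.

λ̂_MAP = 5.273

Σxᵢ = 51, n = 8.
Posterior ∝ λ^7e^(−3λ) · λ^51e^(−8λ) = λ^58e^(−11λ), i.e. Gamma(shape=59, rate=11).
The mode of a Gamma(a, b) with a ≥ 1 (shape–rate) is (a−1)/b = 58/11 ≈ 5.273.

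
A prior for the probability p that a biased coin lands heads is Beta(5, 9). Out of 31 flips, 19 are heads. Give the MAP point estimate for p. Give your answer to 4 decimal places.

p̂_MAP = 0.5349

Prior: Beta(5, 9).
Data: 19 successes in 31 trials. The binomial likelihood contributes p^19(1−p)^12, so the posterior is Beta(5+19, 9+12) = Beta(24, 21).
For Beta(a, b) with a, b > 1 the mode is (a−1)/(a+b−2) = 23/43 ≈ 0.5349.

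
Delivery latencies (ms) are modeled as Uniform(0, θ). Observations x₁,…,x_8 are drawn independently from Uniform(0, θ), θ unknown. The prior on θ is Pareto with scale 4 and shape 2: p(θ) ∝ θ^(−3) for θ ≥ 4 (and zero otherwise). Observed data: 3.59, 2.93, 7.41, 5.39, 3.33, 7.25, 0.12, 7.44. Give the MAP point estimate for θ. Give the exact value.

θ̂_MAP = 7.44

The Uniform(0, θ) likelihood is θ^(−n) for θ ≥ max(xᵢ), zero otherwise. Here max(xᵢ) = 7.44.
Posterior ∝ θ^(−3) · θ^(−8) = θ^(−11) on θ ≥ max(4, 7.44) = 7.44.
This density is strictly decreasing in θ, so the posterior mode lies at the lower boundary of the support.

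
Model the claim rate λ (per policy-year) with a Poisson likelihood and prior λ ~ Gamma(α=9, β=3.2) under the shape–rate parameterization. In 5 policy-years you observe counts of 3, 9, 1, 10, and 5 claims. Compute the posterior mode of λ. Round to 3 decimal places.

Σxᵢ = 3+9+1+10+5 = 28, with n = 5.
Posterior ∝ λ^8e^(−3.2λ) · λ^28e^(−5λ) = λ^36e^(−8.2λ), i.e. Gamma(shape=37, rate=8.2).
The mode of a Gamma(a, b) with a ≥ 1 (shape–rate) is (a−1)/b = 36/8.2 ≈ 4.390.

λ̂_MAP = 4.390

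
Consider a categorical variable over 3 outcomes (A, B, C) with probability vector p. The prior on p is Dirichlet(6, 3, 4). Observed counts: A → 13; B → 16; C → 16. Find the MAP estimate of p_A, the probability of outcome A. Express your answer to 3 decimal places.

MAP estimate of p_A = 0.327

The posterior is Dirichlet(αᵢ + nᵢ) = Dirichlet(19, 19, 20).
For a Dirichlet(a₁,…,a_K) with all aᵢ > 1, the mode has j-th component (aⱼ − 1)/(Σaᵢ − K).
Here Σaᵢ = 58 and K = 3, so p_A = (19 − 1)/(58 − 3) = 18/55 ≈ 0.327.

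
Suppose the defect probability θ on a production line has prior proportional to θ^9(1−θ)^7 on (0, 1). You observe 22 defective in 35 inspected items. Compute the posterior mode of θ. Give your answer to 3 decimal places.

θ̂_MAP = 0.608

The prior density ∝ θ^9(1−θ)^7 is the kernel of Beta(10, 8).
Data: 22 successes in 35 trials. The binomial likelihood contributes θ^22(1−θ)^13, so the posterior is Beta(10+22, 8+13) = Beta(32, 21).
For Beta(a, b) with a, b > 1 the mode is (a−1)/(a+b−2) = 31/51 ≈ 0.608.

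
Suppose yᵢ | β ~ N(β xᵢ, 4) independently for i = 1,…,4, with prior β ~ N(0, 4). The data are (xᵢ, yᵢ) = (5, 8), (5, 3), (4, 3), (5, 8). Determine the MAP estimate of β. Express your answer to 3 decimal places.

log p(β | y) = −Σ(yᵢ − βxᵢ)²/(2·4) − β²/(2·4) + const.
Setting the derivative to zero: Σxᵢ(yᵢ − βxᵢ)/4 − β/4 = 0, so β = Σxᵢyᵢ / (Σxᵢ² + σ²/τ²).
Σxᵢyᵢ = 5·8 + 5·3 + 4·3 + 5·8 = 107; Σxᵢ² = 91; σ²/τ² = 1.
β̂_MAP = 107 / (91 + 1) = 107/92 ≈ 1.163.

β̂_MAP = 1.163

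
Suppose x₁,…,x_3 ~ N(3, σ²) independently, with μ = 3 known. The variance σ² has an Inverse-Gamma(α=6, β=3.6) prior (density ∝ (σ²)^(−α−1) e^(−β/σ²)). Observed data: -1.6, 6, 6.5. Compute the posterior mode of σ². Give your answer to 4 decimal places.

Sum of squared deviations about the known mean: SS = (-1.6−3)² + (6−3)² + (6.5−3)² = 42.41.
The Normal likelihood contributes (σ²)^(−n/2) exp(−SS/(2σ²)), so the posterior is Inverse-Gamma(α + n/2, β + SS/2) = Inverse-Gamma(7.5, 24.805).
The mode of Inverse-Gamma(a, b) is b/(a+1) = 24.805/8.5 ≈ 2.9182.

σ̂²_MAP = 2.9182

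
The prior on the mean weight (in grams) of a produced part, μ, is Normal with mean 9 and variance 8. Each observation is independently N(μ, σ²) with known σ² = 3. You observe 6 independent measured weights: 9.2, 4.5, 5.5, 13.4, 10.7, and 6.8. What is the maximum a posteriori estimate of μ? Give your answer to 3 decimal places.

μ̂_MAP = 8.388

n = 6; x̄ = (9.2 + 4.5 + 5.5 + 13.4 + 10.7 + 6.8)/6 = 50.1/6 = 8.35.
For a Normal prior and Normal likelihood with known variance, the posterior is Normal; its mode equals its mean, the precision-weighted average.
Prior precision 1/σ₀² = 1/8 = 0.125; data precision n/σ² = 6/3 = 2.
μ̂ = (0.125·9 + 2·8.35) / (0.125 + 2) = 17.825/2.125 = 713/85 ≈ 8.388.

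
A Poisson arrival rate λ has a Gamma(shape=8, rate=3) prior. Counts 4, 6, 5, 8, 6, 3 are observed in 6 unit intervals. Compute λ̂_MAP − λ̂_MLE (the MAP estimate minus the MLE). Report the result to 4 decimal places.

MAP − MLE = -1.0000

Σxᵢ = 32. Posterior is Gamma(40, 9); MAP = (40−1)/9 = 39/9 ≈ 4.33333.
MLE = x̄ = 32/6 ≈ 5.33333.
Difference = 39/9 − 32/6 = -1 ≈ -1.0000.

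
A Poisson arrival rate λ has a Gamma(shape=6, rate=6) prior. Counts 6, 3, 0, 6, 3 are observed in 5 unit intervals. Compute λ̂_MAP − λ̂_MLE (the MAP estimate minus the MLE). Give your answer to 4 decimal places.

Σxᵢ = 18. Posterior is Gamma(24, 11); MAP = (24−1)/11 = 23/11 ≈ 2.09091.
MLE = x̄ = 18/5 ≈ 3.60000.
Difference = 23/11 − 18/5 = -83/55 ≈ -1.5091.

MAP − MLE = -1.5091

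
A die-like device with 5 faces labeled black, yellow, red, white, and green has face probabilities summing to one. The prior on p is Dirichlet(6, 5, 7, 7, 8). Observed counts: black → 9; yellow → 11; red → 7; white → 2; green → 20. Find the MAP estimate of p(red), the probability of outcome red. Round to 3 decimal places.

The posterior is Dirichlet(αᵢ + nᵢ) = Dirichlet(15, 16, 14, 9, 28).
For a Dirichlet(a₁,…,a_K) with all aᵢ > 1, the mode has j-th component (aⱼ − 1)/(Σaᵢ − K).
Here Σaᵢ = 82 and K = 5, so p(red) = (14 − 1)/(82 − 5) = 13/77 ≈ 0.169.

MAP estimate of p(red) = 0.169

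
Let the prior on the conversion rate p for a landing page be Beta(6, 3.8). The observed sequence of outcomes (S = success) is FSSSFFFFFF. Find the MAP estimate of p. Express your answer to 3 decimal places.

p̂_MAP = 0.449

Prior: Beta(6, 3.8).
Data: 3 successes in 10 trials (from the sequence). The binomial likelihood contributes p^3(1−p)^7, so the posterior is Beta(6+3, 3.8+7) = Beta(9, 10.8).
For Beta(a, b) with a, b > 1 the mode is (a−1)/(a+b−2) = 8/17.8 ≈ 0.449.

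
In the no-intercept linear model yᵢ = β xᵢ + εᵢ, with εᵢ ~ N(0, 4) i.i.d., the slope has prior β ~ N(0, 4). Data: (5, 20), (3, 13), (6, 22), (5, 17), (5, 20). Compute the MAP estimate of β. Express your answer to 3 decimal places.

β̂_MAP = 3.769

log p(β | y) = −Σ(yᵢ − βxᵢ)²/(2·4) − β²/(2·4) + const.
Setting the derivative to zero: Σxᵢ(yᵢ − βxᵢ)/4 − β/4 = 0, so β = Σxᵢyᵢ / (Σxᵢ² + σ²/τ²).
Σxᵢyᵢ = 5·20 + 3·13 + 6·22 + 5·17 + 5·20 = 456; Σxᵢ² = 120; σ²/τ² = 1.
β̂_MAP = 456 / (120 + 1) = 456/121 ≈ 3.769.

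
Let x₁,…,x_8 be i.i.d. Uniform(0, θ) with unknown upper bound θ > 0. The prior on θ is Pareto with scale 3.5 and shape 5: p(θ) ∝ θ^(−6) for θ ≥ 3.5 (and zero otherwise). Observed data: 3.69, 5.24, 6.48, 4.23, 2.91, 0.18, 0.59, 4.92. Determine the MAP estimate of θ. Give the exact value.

θ̂_MAP = 6.48

The Uniform(0, θ) likelihood is θ^(−n) for θ ≥ max(xᵢ), zero otherwise. Here max(xᵢ) = 6.48.
Posterior ∝ θ^(−6) · θ^(−8) = θ^(−14) on θ ≥ max(3.5, 6.48) = 6.48.
This density is strictly decreasing in θ, so the posterior mode lies at the lower boundary of the support.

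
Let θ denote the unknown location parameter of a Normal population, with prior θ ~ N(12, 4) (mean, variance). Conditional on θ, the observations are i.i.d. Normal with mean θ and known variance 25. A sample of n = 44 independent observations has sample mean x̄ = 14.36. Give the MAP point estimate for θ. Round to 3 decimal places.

θ̂_MAP = 14.066

n = 44, x̄ = 14.36.
For a Normal prior and Normal likelihood with known variance, the posterior is Normal; its mode equals its mean, the precision-weighted average.
Prior precision 1/σ₀² = 1/4 = 0.25; data precision n/σ² = 44/25 = 1.76.
θ̂ = (0.25·12 + 1.76·14.36) / (0.25 + 1.76) = 28.2736/2.01 = 70684/5025 ≈ 14.066.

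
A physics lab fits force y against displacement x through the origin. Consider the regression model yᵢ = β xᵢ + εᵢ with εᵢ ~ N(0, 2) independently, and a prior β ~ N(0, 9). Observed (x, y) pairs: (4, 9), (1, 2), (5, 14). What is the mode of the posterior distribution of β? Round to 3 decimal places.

β̂_MAP = 2.558

log p(β | y) = −Σ(yᵢ − βxᵢ)²/(2·2) − β²/(2·9) + const.
Setting the derivative to zero: Σxᵢ(yᵢ − βxᵢ)/2 − β/9 = 0, so β = Σxᵢyᵢ / (Σxᵢ² + σ²/τ²).
Σxᵢyᵢ = 4·9 + 1·2 + 5·14 = 108; Σxᵢ² = 42; σ²/τ² = 2/9.
β̂_MAP = 108 / (42 + 2/9) = 108/(380/9) = 243/95 ≈ 2.558.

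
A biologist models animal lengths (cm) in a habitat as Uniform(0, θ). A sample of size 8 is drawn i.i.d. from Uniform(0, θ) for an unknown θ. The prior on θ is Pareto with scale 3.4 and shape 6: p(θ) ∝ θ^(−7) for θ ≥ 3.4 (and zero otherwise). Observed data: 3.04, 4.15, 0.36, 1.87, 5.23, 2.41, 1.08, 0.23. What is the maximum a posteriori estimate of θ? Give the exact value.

θ̂_MAP = 5.23

The Uniform(0, θ) likelihood is θ^(−n) for θ ≥ max(xᵢ), zero otherwise. Here max(xᵢ) = 5.23.
Posterior ∝ θ^(−7) · θ^(−8) = θ^(−15) on θ ≥ max(3.4, 5.23) = 5.23.
This density is strictly decreasing in θ, so the posterior mode lies at the lower boundary of the support.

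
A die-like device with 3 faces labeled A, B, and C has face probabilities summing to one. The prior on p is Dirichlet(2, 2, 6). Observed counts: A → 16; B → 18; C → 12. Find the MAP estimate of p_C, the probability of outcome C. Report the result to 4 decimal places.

The posterior is Dirichlet(αᵢ + nᵢ) = Dirichlet(18, 20, 18).
For a Dirichlet(a₁,…,a_K) with all aᵢ > 1, the mode has j-th component (aⱼ − 1)/(Σaᵢ − K).
Here Σaᵢ = 56 and K = 3, so p_C = (18 − 1)/(56 − 3) = 17/53 ≈ 0.3208.

MAP estimate of p_C = 0.3208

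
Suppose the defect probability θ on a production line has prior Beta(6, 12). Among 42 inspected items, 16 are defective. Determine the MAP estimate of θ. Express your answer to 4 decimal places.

θ̂_MAP = 0.3621

Prior: Beta(6, 12).
Data: 16 successes in 42 trials. The binomial likelihood contributes θ^16(1−θ)^26, so the posterior is Beta(6+16, 12+26) = Beta(22, 38).
For Beta(a, b) with a, b > 1 the mode is (a−1)/(a+b−2) = 21/58 ≈ 0.3621.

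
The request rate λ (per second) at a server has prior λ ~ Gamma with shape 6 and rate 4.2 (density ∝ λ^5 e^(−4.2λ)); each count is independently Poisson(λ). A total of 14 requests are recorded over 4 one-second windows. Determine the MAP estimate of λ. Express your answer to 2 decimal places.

Σxᵢ = 14, n = 4.
Posterior ∝ λ^5e^(−4.2λ) · λ^14e^(−4λ) = λ^19e^(−8.2λ), i.e. Gamma(shape=20, rate=8.2).
The mode of a Gamma(a, b) with a ≥ 1 (shape–rate) is (a−1)/b = 19/8.2 ≈ 2.32.

λ̂_MAP = 2.32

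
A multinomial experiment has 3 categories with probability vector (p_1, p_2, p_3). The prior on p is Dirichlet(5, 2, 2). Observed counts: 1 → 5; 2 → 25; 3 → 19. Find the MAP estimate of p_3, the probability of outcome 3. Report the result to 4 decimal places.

MAP estimate: 0.3636

The posterior is Dirichlet(αᵢ + nᵢ) = Dirichlet(10, 27, 21).
For a Dirichlet(a₁,…,a_K) with all aᵢ > 1, the mode has j-th component (aⱼ − 1)/(Σaᵢ − K).
Here Σaᵢ = 58 and K = 3, so p_3 = (21 − 1)/(58 − 3) = 20/55 ≈ 0.3636.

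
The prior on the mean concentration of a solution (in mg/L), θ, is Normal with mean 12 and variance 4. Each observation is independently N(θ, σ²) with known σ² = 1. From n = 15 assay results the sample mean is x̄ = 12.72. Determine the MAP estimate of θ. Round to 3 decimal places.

n = 15, x̄ = 12.72.
For a Normal prior and Normal likelihood with known variance, the posterior is Normal; its mode equals its mean, the precision-weighted average.
Prior precision 1/σ₀² = 1/4 = 0.25; data precision n/σ² = 15/1 = 15.
θ̂ = (0.25·12 + 15·12.72) / (0.25 + 15) = 193.8/15.25 = 3876/305 ≈ 12.708.

θ̂_MAP = 12.708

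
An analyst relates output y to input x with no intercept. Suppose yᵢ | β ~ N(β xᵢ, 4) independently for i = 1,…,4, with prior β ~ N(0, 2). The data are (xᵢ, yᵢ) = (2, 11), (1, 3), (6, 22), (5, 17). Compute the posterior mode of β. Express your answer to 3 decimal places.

log p(β | y) = −Σ(yᵢ − βxᵢ)²/(2·4) − β²/(2·2) + const.
Setting the derivative to zero: Σxᵢ(yᵢ − βxᵢ)/4 − β/2 = 0, so β = Σxᵢyᵢ / (Σxᵢ² + σ²/τ²).
Σxᵢyᵢ = 2·11 + 1·3 + 6·22 + 5·17 = 242; Σxᵢ² = 66; σ²/τ² = 2.
β̂_MAP = 242 / (66 + 2) = 242/68 ≈ 3.559.

β̂_MAP = 3.559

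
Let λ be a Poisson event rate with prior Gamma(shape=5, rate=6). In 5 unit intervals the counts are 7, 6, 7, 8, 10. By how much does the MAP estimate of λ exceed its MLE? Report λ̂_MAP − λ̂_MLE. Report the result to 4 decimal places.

MAP − MLE = -3.7818

Σxᵢ = 38. Posterior is Gamma(43, 11); MAP = (43−1)/11 = 42/11 ≈ 3.81818.
MLE = x̄ = 38/5 ≈ 7.60000.
Difference = 42/11 − 38/5 = -208/55 ≈ -3.7818.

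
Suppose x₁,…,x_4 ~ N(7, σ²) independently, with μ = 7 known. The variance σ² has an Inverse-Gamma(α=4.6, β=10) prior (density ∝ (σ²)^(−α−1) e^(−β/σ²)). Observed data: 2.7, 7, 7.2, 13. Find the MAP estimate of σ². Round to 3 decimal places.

Sum of squared deviations about the known mean: SS = (2.7−7)² + (7−7)² + (7.2−7)² + (13−7)² = 54.53.
The Normal likelihood contributes (σ²)^(−n/2) exp(−SS/(2σ²)), so the posterior is Inverse-Gamma(α + n/2, β + SS/2) = Inverse-Gamma(6.6, 37.265).
The mode of Inverse-Gamma(a, b) is b/(a+1) = 37.265/7.6 ≈ 4.903.

σ̂²_MAP = 4.903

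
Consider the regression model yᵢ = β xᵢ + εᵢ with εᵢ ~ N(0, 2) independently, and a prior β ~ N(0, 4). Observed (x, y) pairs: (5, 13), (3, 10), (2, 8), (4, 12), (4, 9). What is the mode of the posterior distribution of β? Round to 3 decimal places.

log p(β | y) = −Σ(yᵢ − βxᵢ)²/(2·2) − β²/(2·4) + const.
Setting the derivative to zero: Σxᵢ(yᵢ − βxᵢ)/2 − β/4 = 0, so β = Σxᵢyᵢ / (Σxᵢ² + σ²/τ²).
Σxᵢyᵢ = 5·13 + 3·10 + 2·8 + 4·12 + 4·9 = 195; Σxᵢ² = 70; σ²/τ² = 0.5.
β̂_MAP = 195 / (70 + 0.5) = 195/70.5 ≈ 2.766.

β̂_MAP = 2.766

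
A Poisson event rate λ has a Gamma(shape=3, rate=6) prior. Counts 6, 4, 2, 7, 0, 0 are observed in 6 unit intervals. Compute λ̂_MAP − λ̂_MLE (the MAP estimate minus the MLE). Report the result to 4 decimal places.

MAP − MLE = -1.4167

Σxᵢ = 19. Posterior is Gamma(22, 12); MAP = (22−1)/12 = 21/12 ≈ 1.75000.
MLE = x̄ = 19/6 ≈ 3.16667.
Difference = 21/12 − 19/6 = -17/12 ≈ -1.4167.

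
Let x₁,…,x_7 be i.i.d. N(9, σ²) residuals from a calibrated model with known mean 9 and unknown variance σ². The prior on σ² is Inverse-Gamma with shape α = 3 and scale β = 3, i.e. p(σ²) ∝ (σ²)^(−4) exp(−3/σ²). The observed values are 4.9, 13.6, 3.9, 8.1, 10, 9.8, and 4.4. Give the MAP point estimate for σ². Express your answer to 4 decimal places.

Sum of squared deviations about the known mean: SS = (4.9−9)² + (13.6−9)² + (3.9−9)² + (8.1−9)² + (10−9)² + (9.8−9)² + (4.4−9)² = 87.59.
The Normal likelihood contributes (σ²)^(−n/2) exp(−SS/(2σ²)), so the posterior is Inverse-Gamma(α + n/2, β + SS/2) = Inverse-Gamma(6.5, 46.795).
The mode of Inverse-Gamma(a, b) is b/(a+1) = 46.795/7.5 ≈ 6.2393.

σ̂²_MAP = 6.2393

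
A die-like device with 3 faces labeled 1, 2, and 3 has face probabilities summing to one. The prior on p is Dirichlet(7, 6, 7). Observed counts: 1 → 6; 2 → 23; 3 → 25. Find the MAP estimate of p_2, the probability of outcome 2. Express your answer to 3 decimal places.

The posterior is Dirichlet(αᵢ + nᵢ) = Dirichlet(13, 29, 32).
For a Dirichlet(a₁,…,a_K) with all aᵢ > 1, the mode has j-th component (aⱼ − 1)/(Σaᵢ − K).
Here Σaᵢ = 74 and K = 3, so p_2 = (29 − 1)/(74 − 3) = 28/71 ≈ 0.394.

MAP estimate: 0.394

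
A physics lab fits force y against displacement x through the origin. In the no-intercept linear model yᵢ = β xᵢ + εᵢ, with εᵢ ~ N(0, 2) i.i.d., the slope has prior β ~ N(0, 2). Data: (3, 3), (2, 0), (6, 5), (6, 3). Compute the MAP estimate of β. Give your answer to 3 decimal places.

β̂_MAP = 0.663

log p(β | y) = −Σ(yᵢ − βxᵢ)²/(2·2) − β²/(2·2) + const.
Setting the derivative to zero: Σxᵢ(yᵢ − βxᵢ)/2 − β/2 = 0, so β = Σxᵢyᵢ / (Σxᵢ² + σ²/τ²).
Σxᵢyᵢ = 3·3 + 2·0 + 6·5 + 6·3 = 57; Σxᵢ² = 85; σ²/τ² = 1.
β̂_MAP = 57 / (85 + 1) = 57/86 ≈ 0.663.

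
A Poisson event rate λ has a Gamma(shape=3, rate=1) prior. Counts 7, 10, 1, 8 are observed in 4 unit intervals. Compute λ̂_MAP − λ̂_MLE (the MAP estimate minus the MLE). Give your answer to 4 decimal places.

MAP − MLE = -0.9000

Σxᵢ = 26. Posterior is Gamma(29, 5); MAP = (29−1)/5 = 28/5 ≈ 5.60000.
MLE = x̄ = 26/4 ≈ 6.50000.
Difference = 28/5 − 26/4 = -9/10 ≈ -0.9000.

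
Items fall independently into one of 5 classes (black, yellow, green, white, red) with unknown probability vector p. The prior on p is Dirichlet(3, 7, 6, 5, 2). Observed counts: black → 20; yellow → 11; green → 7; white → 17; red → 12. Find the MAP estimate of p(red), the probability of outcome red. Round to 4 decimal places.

MAP estimate of p(red) = 0.1529

The posterior is Dirichlet(αᵢ + nᵢ) = Dirichlet(23, 18, 13, 22, 14).
For a Dirichlet(a₁,…,a_K) with all aᵢ > 1, the mode has j-th component (aⱼ − 1)/(Σaᵢ − K).
Here Σaᵢ = 90 and K = 5, so p(red) = (14 − 1)/(90 − 5) = 13/85 ≈ 0.1529.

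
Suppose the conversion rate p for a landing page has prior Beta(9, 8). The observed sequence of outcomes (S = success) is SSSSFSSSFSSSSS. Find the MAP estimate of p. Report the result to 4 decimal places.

Prior: Beta(9, 8).
Data: 12 successes in 14 trials (from the sequence). The binomial likelihood contributes p^12(1−p)^2, so the posterior is Beta(9+12, 8+2) = Beta(21, 10).
For Beta(a, b) with a, b > 1 the mode is (a−1)/(a+b−2) = 20/29 ≈ 0.6897.

p̂_MAP = 0.6897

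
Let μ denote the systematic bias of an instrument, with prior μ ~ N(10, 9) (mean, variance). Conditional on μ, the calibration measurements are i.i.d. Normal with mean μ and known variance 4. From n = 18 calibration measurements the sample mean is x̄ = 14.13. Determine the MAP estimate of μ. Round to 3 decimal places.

n = 18, x̄ = 14.13.
For a Normal prior and Normal likelihood with known variance, the posterior is Normal; its mode equals its mean, the precision-weighted average.
Prior precision 1/σ₀² = 1/9; data precision n/σ² = 18/4 = 4.5.
μ̂ = ((1/9)·10 + 4.5·14.13) / (1/9 + 4.5) = (116453/1800)/(83/18) = 116453/8300 ≈ 14.030.

μ̂_MAP = 14.030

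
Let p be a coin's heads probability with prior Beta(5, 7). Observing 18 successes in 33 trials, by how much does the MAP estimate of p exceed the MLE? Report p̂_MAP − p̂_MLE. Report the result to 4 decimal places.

Posterior is Beta(23, 22); MAP = (23−1)/(45−2) = 22/43 ≈ 0.51163.
MLE ignores the prior: p̂_MLE = k/n = 18/33 ≈ 0.54545.
Difference = 22/43 − 18/33 = -16/473 ≈ -0.0338.

MAP − MLE = -0.0338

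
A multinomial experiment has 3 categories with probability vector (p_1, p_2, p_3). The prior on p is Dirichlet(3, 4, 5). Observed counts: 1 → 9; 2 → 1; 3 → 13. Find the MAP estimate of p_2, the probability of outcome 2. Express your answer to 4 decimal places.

The posterior is Dirichlet(αᵢ + nᵢ) = Dirichlet(12, 5, 18).
For a Dirichlet(a₁,…,a_K) with all aᵢ > 1, the mode has j-th component (aⱼ − 1)/(Σaᵢ − K).
Here Σaᵢ = 35 and K = 3, so p_2 = (5 − 1)/(35 − 3) = 4/32 ≈ 0.1250.

MAP estimate: 0.1250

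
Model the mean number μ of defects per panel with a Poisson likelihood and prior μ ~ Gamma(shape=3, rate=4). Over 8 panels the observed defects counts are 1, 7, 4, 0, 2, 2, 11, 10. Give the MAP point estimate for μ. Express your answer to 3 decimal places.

μ̂_MAP = 3.250

Σxᵢ = 1+7+4+0+2+2+11+10 = 37, with n = 8.
Posterior ∝ μ^2e^(−4μ) · μ^37e^(−8μ) = μ^39e^(−12μ), i.e. Gamma(shape=40, rate=12).
The mode of a Gamma(a, b) with a ≥ 1 (shape–rate) is (a−1)/b = 39/12 ≈ 3.250.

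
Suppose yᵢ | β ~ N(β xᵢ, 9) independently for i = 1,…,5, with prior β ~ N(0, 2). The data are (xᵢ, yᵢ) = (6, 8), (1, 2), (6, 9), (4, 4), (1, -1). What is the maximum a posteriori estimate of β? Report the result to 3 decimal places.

log p(β | y) = −Σ(yᵢ − βxᵢ)²/(2·9) − β²/(2·2) + const.
Setting the derivative to zero: Σxᵢ(yᵢ − βxᵢ)/9 − β/2 = 0, so β = Σxᵢyᵢ / (Σxᵢ² + σ²/τ²).
Σxᵢyᵢ = 6·8 + 1·2 + 6·9 + 4·4 + 1·(-1) = 119; Σxᵢ² = 90; σ²/τ² = 4.5.
β̂_MAP = 119 / (90 + 4.5) = 119/94.5 ≈ 1.259.

β̂_MAP = 1.259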